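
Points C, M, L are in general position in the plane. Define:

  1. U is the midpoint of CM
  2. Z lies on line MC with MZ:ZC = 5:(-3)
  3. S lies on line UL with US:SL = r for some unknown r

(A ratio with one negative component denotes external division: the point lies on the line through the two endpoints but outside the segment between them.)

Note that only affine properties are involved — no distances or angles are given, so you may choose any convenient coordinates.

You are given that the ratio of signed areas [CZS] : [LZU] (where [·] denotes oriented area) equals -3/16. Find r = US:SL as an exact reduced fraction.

r = 1/3

Choose coordinates C = (0, 0), M = (1, 0), L = (0, 1).
1. U is the midpoint of CM ⇒ U = (1/2, 0)
2. Z lies on line MC with MZ:ZC = 5:(-3) ⇒ Z = (-3/2, 0)
3. With US:SL = r, write λ = r/(r+1) so S = U + λ·(L−U); S is affine-linear in λ
Every point depending on S is an affine combination of S and λ-independent points, so each such coordinate is linear in λ; the λ² term in each signed area is a multiple of (L−U)×(L−U) = 0, so 2·[CZS] and 2·[LZU] are each linear in λ. Evaluating at λ=0 and λ=1:
  2·[CZS] = -3/2·λ,   2·[LZU] = 2
So [CZS]:[LZU] = (-3/2·λ) / (2). Setting this equal to -3/16:
  -3/2·λ = -3/16·(2)  ⇒  λ = 1/4
Then r = λ/(1−λ) = (1/4)/(3/4) = 1/3. Check: with r = 1/3, S = (3/8, 1/4) and [CZS]:[LZU] = -3/16 as required.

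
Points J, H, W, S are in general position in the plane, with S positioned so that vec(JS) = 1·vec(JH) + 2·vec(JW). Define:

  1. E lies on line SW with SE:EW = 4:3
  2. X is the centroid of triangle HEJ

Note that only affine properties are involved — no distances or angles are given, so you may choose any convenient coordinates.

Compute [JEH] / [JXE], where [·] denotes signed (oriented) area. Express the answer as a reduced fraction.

[JEH]:[JXE] = -3

Work in coordinates with J = (0, 0), H = (1, 0), W = (0, 1), S = (1, 2).
1. E lies on line SW with SE:EW = 4:3 ⇒ E = (3/7, 10/7)
2. X is the centroid of triangle HEJ ⇒ X = (10/21, 10/21)
2·[JEH] = -10/7, 2·[JXE] = 10/21
[JEH]:[JXE] = -10/7:10/21 = -3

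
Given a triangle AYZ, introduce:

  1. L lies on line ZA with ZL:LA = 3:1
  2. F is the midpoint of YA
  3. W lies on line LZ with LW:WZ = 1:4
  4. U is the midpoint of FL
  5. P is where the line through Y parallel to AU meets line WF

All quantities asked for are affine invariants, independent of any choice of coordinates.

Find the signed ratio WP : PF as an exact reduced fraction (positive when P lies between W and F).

Choose coordinates A = (0, 0), Y = (1, 0), Z = (0, 1).
1. L lies on line ZA with ZL:LA = 3:1 ⇒ L = (0, 1/4)
2. F is the midpoint of YA ⇒ F = (1/2, 0)
3. W lies on line LZ with LW:WZ = 1:4 ⇒ W = (0, 2/5)
4. U is the midpoint of FL ⇒ U = (1/4, 1/8)
5. P is where the line through Y parallel to AU meets line WF ⇒ P = (9/13, -2/13)
P = W + t·(F−W) with t = 18/13, so WP:PF = t:(1−t) = 18/13:-5/13

WP:PF = -18/5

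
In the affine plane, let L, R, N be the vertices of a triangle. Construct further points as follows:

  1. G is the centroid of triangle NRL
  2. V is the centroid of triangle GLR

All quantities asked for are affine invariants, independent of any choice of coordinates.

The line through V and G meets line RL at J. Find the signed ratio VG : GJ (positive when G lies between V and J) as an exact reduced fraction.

Assign L = (0, 0), R = (1, 0), N = (0, 1) — the answer is frame-independent, so this choice is without loss of generality.
1. G is the centroid of triangle NRL ⇒ G = (1/3, 1/3)
2. V is the centroid of triangle GLR ⇒ V = (4/9, 1/9)
line VG meets RL at J = (1/2, 0)
G = V + t·(J−V) with t = -2, so VG:GJ = -2:3

VG:GJ = -2/3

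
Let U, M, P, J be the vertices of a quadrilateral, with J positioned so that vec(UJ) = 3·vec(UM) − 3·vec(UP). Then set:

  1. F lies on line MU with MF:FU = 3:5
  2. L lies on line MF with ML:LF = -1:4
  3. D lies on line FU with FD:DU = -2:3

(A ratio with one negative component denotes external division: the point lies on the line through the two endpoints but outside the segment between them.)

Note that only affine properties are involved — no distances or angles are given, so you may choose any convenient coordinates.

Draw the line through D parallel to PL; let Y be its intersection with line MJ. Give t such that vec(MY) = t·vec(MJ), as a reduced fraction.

t = -7/11

Assign U = (0, 0), M = (1, 0), P = (0, 1), J = (3, -3) — the answer is frame-independent, so this choice is without loss of generality.
1. F lies on line MU with MF:FU = 3:5 ⇒ F = (5/8, 0)
2. L lies on line MF with ML:LF = -1:4 ⇒ L = (9/8, 0)
3. D lies on line FU with FD:DU = -2:3 ⇒ D = (15/8, 0)
through D parallel to PL: direction (9/8, -1); meets MJ at Y = (-3/11, 21/11)
Y = M + t·(J−M) with t = -7/11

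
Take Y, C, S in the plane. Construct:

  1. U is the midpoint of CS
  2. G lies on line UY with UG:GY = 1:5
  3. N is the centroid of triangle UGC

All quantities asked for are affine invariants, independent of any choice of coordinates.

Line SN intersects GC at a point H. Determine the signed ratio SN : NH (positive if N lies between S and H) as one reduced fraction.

Work in coordinates with Y = (0, 0), C = (1, 0), S = (0, 1).
1. U is the midpoint of CS ⇒ U = (1/2, 1/2)
2. G lies on line UY with UG:GY = 1:5 ⇒ G = (5/12, 5/12)
3. N is the centroid of triangle UGC ⇒ N = (23/36, 11/36)
line SN meets GC at H = (23/30, 1/6)
N = S + t·(H−S) with t = 5/6, so SN:NH = 5/6:1/6

SN:NH = 5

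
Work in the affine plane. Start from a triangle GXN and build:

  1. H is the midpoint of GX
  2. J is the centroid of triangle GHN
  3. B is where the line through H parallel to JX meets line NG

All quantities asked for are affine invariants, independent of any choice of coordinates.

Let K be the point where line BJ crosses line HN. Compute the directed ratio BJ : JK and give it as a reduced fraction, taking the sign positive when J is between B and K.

BJ:JK = 7/5

Set G = (0, 0), X = (1, 0), N = (0, 1); any affine frame gives the same invariant.
1. H is the midpoint of GX ⇒ H = (1/2, 0)
2. J is the centroid of triangle GHN ⇒ J = (1/6, 1/3)
3. B is where the line through H parallel to JX meets line NG ⇒ B = (0, 1/5)
line BJ meets HN at K = (2/7, 3/7)
J = B + t·(K−B) with t = 7/12, so BJ:JK = 7/12:5/12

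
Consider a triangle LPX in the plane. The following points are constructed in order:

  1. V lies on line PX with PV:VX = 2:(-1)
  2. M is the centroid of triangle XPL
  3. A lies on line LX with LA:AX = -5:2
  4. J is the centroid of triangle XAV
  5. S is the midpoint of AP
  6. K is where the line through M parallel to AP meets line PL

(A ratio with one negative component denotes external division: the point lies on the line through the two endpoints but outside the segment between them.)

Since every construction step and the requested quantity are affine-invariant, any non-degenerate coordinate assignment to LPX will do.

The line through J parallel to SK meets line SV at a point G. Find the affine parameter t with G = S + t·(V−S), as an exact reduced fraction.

Assign L = (0, 0), P = (1, 0), X = (0, 1) — the answer is frame-independent, so this choice is without loss of generality.
1. V lies on line PX with PV:VX = 2:(-1) ⇒ V = (-1, 2)
2. M is the centroid of triangle XPL ⇒ M = (1/3, 1/3)
3. A lies on line LX with LA:AX = -5:2 ⇒ A = (0, 5/3)
4. J is the centroid of triangle XAV ⇒ J = (-1/3, 14/9)
5. S is the midpoint of AP ⇒ S = (1/2, 5/6)
6. K is where the line through M parallel to AP meets line PL ⇒ K = (8/15, 0)
through J parallel to SK: direction (1/30, -5/6); meets SV at G = (-36/109, 1451/981)
G = S + t·(V−S) with t = 181/327

t = 181/327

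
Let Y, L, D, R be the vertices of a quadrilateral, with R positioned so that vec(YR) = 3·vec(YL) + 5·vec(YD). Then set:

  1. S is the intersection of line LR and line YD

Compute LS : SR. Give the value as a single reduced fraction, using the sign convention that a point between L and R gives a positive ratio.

Set Y = (0, 0), L = (1, 0), D = (0, 1), R = (3, 5); any affine frame gives the same invariant.
1. S is the intersection of line LR and line YD ⇒ S = (0, -5/2)
S = L + t·(R−L) with t = -1/2, so LS:SR = t:(1−t) = -1/2:3/2

LS:SR = -1/3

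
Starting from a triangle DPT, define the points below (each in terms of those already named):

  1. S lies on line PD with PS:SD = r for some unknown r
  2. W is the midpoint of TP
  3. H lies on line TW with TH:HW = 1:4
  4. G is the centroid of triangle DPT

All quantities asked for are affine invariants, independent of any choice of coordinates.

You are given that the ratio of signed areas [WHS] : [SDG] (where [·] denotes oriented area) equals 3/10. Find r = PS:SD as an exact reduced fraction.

r = -1/4

Set D = (0, 0), P = (1, 0), T = (0, 1); any affine frame gives the same invariant.
1. With PS:SD = r, write λ = r/(r+1) so S = P + λ·(D−P); S is affine-linear in λ
2. W is the midpoint of TP ⇒ W = (1/2, 1/2)
3. H lies on line TW with TH:HW = 1:4 ⇒ H = (1/10, 9/10)
4. G is the centroid of triangle DPT ⇒ G = (1/3, 1/3)
Every point depending on S is an affine combination of S and λ-independent points, so each such coordinate is linear in λ; the λ² term in each signed area is a multiple of (D−P)×(D−P) = 0, so 2·[WHS] and 2·[SDG] are each linear in λ. Evaluating at λ=0 and λ=1:
  2·[WHS] = 2/5·λ,   2·[SDG] = 1/3·λ − 1/3
So [WHS]:[SDG] = (2/5·λ) / (1/3·λ − 1/3). Setting this equal to 3/10:
  2/5·λ = 3/10·(1/3·λ − 1/3)  ⇒  λ = -1/3
Then r = λ/(1−λ) = (-1/3)/(4/3) = -1/4. Check: with r = -1/4, S = (4/3, 0) and [WHS]:[SDG] = 3/10 as required.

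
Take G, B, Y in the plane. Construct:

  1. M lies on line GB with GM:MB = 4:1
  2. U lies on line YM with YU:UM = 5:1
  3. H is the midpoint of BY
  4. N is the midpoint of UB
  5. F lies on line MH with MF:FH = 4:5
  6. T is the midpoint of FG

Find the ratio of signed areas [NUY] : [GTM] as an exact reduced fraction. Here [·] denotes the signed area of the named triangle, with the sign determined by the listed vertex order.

Work in coordinates with G = (0, 0), B = (1, 0), Y = (0, 1).
1. M lies on line GB with GM:MB = 4:1 ⇒ M = (4/5, 0)
2. U lies on line YM with YU:UM = 5:1 ⇒ U = (2/3, 1/6)
3. H is the midpoint of BY ⇒ H = (1/2, 1/2)
4. N is the midpoint of UB ⇒ N = (5/6, 1/12)
5. F lies on line MH with MF:FH = 4:5 ⇒ F = (2/3, 2/9)
6. T is the midpoint of FG ⇒ T = (1/3, 1/9)
2·[NUY] = -1/12, 2·[GTM] = -4/45
[NUY]:[GTM] = -1/12:-4/45 = 15/16

[NUY]:[GTM] = 15/16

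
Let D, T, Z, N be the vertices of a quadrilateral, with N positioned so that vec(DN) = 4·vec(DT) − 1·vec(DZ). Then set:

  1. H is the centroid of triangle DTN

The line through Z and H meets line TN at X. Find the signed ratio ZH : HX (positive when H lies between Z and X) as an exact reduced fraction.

ZH:HX = -7

Choose coordinates D = (0, 0), T = (1, 0), Z = (0, 1), N = (4, -1).
1. H is the centroid of triangle DTN ⇒ H = (5/3, -1/3)
line ZH meets TN at X = (10/7, -1/7)
H = Z + t·(X−Z) with t = 7/6, so ZH:HX = 7/6:-1/6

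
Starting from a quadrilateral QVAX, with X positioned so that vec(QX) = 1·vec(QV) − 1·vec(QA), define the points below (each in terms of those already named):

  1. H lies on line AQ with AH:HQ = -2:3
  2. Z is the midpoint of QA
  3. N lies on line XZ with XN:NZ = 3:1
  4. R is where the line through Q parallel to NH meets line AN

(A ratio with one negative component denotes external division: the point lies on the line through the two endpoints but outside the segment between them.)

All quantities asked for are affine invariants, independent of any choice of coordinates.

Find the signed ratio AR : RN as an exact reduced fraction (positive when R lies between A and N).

AR:RN = -1/3

Choose coordinates Q = (0, 0), V = (1, 0), A = (0, 1), X = (1, -1).
1. H lies on line AQ with AH:HQ = -2:3 ⇒ H = (0, 3)
2. Z is the midpoint of QA ⇒ Z = (0, 1/2)
3. N lies on line XZ with XN:NZ = 3:1 ⇒ N = (1/4, 1/8)
4. R is where the line through Q parallel to NH meets line AN ⇒ R = (-1/8, 23/16)
R = A + t·(N−A) with t = -1/2, so AR:RN = t:(1−t) = -1/2:3/2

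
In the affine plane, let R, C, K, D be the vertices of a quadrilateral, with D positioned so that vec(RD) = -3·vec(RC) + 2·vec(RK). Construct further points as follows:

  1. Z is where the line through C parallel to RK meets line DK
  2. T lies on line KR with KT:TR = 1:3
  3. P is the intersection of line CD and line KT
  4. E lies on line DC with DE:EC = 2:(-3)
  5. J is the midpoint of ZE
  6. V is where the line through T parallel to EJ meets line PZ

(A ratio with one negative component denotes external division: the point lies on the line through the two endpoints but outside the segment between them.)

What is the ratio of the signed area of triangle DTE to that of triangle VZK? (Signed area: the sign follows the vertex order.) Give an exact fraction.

[DTE]:[VZK] = 88/13

Choose coordinates R = (0, 0), C = (1, 0), K = (0, 1), D = (-3, 2).
1. Z is where the line through C parallel to RK meets line DK ⇒ Z = (1, 2/3)
2. T lies on line KR with KT:TR = 1:3 ⇒ T = (0, 3/4)
3. P is the intersection of line CD and line KT ⇒ P = (0, 1/2)
4. E lies on line DC with DE:EC = 2:(-3) ⇒ E = (-11, 6)
5. J is the midpoint of ZE ⇒ J = (-5, 10/3)
6. V is where the line through T parallel to EJ meets line PZ ⇒ V = (9/22, 25/44)
2·[DTE] = 2, 2·[VZK] = 13/44
[DTE]:[VZK] = 2:13/44 = 88/13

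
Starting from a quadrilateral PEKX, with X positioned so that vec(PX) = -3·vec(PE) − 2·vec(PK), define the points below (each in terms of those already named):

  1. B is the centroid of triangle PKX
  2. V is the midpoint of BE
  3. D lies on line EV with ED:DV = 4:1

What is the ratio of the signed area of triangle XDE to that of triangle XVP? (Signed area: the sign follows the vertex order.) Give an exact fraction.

[XDE]:[XVP] = -32/15

Work in coordinates with P = (0, 0), E = (1, 0), K = (0, 1), X = (-3, -2).
1. B is the centroid of triangle PKX ⇒ B = (-1, -1/3)
2. V is the midpoint of BE ⇒ V = (0, -1/6)
3. D lies on line EV with ED:DV = 4:1 ⇒ D = (1/5, -2/15)
2·[XDE] = -16/15, 2·[XVP] = 1/2
[XDE]:[XVP] = -16/15:1/2 = -32/15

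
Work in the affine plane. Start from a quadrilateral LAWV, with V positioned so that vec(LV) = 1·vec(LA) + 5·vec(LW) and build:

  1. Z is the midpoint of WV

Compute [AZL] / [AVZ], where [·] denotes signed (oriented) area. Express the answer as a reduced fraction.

[AZL]:[AVZ] = 6/5

Work in coordinates with L = (0, 0), A = (1, 0), W = (0, 1), V = (1, 5).
1. Z is the midpoint of WV ⇒ Z = (1/2, 3)
2·[AZL] = 3, 2·[AVZ] = 5/2
[AZL]:[AVZ] = 3:5/2 = 6/5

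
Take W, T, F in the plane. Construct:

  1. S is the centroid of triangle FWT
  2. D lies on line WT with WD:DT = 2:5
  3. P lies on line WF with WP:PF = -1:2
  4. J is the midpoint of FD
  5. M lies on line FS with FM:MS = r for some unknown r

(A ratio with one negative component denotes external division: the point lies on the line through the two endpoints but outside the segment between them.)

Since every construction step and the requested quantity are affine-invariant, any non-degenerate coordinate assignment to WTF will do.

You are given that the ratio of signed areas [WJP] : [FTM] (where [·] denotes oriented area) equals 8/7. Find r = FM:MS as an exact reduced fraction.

r = 3/5

Assign W = (0, 0), T = (1, 0), F = (0, 1) — the answer is frame-independent, so this choice is without loss of generality.
1. S is the centroid of triangle FWT ⇒ S = (1/3, 1/3)
2. D lies on line WT with WD:DT = 2:5 ⇒ D = (2/7, 0)
3. P lies on line WF with WP:PF = -1:2 ⇒ P = (0, -1)
4. J is the midpoint of FD ⇒ J = (1/7, 1/2)
5. With FM:MS = r, write λ = r/(r+1) so M = F + λ·(S−F); M is affine-linear in λ
Every point depending on M is an affine combination of M and λ-independent points, so each such coordinate is linear in λ; the λ² term in each signed area is a multiple of (S−F)×(S−F) = 0, so 2·[WJP] and 2·[FTM] are each linear in λ. Evaluating at λ=0 and λ=1:
  2·[WJP] = -1/7,   2·[FTM] = -1/3·λ
So [WJP]:[FTM] = (-1/7) / (-1/3·λ). Setting this equal to 8/7:
  -1/7 = 8/7·(-1/3·λ)  ⇒  λ = 3/8
Then r = λ/(1−λ) = (3/8)/(5/8) = 3/5. Check: with r = 3/5, M = (1/8, 3/4) and [WJP]:[FTM] = 8/7 as required.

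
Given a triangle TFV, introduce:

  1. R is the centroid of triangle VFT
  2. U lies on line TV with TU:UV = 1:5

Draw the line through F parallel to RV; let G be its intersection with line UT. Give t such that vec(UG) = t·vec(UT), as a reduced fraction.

t = -11

Work in coordinates with T = (0, 0), F = (1, 0), V = (0, 1).
1. R is the centroid of triangle VFT ⇒ R = (1/3, 1/3)
2. U lies on line TV with TU:UV = 1:5 ⇒ U = (0, 1/6)
through F parallel to RV: direction (-1/3, 2/3); meets UT at G = (0, 2)
G = U + t·(T−U) with t = -11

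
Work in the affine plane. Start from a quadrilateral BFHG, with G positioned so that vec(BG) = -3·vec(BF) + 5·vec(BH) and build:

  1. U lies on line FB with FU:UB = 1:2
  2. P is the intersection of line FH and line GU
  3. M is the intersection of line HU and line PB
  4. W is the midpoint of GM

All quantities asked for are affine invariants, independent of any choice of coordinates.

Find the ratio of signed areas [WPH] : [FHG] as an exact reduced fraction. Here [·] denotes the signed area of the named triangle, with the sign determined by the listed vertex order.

Work in coordinates with B = (0, 0), F = (1, 0), H = (0, 1), G = (-3, 5).
1. U lies on line FB with FU:UB = 1:2 ⇒ U = (2/3, 0)
2. P is the intersection of line FH and line GU ⇒ P = (-1/4, 5/4)
3. M is the intersection of line HU and line PB ⇒ M = (-2/7, 10/7)
4. W is the midpoint of GM ⇒ W = (-23/14, 45/14)
2·[WPH] = 1/7, 2·[FHG] = -1
[WPH]:[FHG] = 1/7:-1 = -1/7

[WPH]:[FHG] = -1/7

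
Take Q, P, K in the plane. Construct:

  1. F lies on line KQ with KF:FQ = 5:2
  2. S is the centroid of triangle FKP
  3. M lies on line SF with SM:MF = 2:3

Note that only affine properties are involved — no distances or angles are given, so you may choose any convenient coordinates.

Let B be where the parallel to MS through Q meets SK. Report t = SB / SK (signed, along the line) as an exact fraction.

Work in coordinates with Q = (0, 0), P = (1, 0), K = (0, 1).
1. F lies on line KQ with KF:FQ = 5:2 ⇒ F = (0, 2/7)
2. S is the centroid of triangle FKP ⇒ S = (1/3, 3/7)
3. M lies on line SF with SM:MF = 2:3 ⇒ M = (1/5, 13/35)
through Q parallel to MS: direction (2/15, 2/35); meets SK at B = (7/15, 1/5)
B = S + t·(K−S) with t = -2/5

t = -2/5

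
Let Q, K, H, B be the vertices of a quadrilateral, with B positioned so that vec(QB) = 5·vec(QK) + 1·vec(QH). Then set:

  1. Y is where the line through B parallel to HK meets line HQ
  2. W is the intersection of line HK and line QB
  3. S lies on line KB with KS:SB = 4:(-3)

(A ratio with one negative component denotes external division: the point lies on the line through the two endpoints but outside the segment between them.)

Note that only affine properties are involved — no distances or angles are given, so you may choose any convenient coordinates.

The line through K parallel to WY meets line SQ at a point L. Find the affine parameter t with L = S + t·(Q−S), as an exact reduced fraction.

Assign Q = (0, 0), K = (1, 0), H = (0, 1), B = (5, 1) — the answer is frame-independent, so this choice is without loss of generality.
1. Y is where the line through B parallel to HK meets line HQ ⇒ Y = (0, 6)
2. W is the intersection of line HK and line QB ⇒ W = (5/6, 1/6)
3. S lies on line KB with KS:SB = 4:(-3) ⇒ S = (17, 4)
through K parallel to WY: direction (-5/6, 35/6); meets SQ at L = (119/123, 28/123)
L = S + t·(Q−S) with t = 116/123

t = 116/123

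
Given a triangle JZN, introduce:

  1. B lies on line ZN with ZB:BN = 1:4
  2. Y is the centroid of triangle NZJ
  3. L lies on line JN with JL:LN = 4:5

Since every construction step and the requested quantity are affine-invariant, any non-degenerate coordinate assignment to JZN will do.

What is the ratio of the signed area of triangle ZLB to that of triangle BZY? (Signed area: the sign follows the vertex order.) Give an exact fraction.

[ZLB]:[BZY] = 5/3

Assign J = (0, 0), Z = (1, 0), N = (0, 1) — the answer is frame-independent, so this choice is without loss of generality.
1. B lies on line ZN with ZB:BN = 1:4 ⇒ B = (4/5, 1/5)
2. Y is the centroid of triangle NZJ ⇒ Y = (1/3, 1/3)
3. L lies on line JN with JL:LN = 4:5 ⇒ L = (0, 4/9)
2·[ZLB] = -1/9, 2·[BZY] = -1/15
[ZLB]:[BZY] = -1/9:-1/15 = 5/3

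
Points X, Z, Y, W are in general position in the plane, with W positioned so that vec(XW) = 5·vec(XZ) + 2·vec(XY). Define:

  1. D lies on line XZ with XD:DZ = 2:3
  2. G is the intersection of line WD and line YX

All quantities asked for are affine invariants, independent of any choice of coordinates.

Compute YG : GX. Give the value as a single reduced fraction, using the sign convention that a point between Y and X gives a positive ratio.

Assign X = (0, 0), Z = (1, 0), Y = (0, 1), W = (5, 2) — the answer is frame-independent, so this choice is without loss of generality.
1. D lies on line XZ with XD:DZ = 2:3 ⇒ D = (2/5, 0)
2. G is the intersection of line WD and line YX ⇒ G = (0, -4/23)
G = Y + t·(X−Y) with t = 27/23, so YG:GX = t:(1−t) = 27/23:-4/23

YG:GX = -27/4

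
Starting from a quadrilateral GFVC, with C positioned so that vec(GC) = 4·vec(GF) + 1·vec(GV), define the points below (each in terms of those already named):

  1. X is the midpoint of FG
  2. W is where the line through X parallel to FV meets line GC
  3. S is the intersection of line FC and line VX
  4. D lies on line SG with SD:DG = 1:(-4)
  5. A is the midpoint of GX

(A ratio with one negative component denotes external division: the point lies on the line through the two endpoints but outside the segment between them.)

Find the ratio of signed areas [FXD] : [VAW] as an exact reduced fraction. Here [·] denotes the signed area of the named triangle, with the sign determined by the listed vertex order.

Work in coordinates with G = (0, 0), F = (1, 0), V = (0, 1), C = (4, 1).
1. X is the midpoint of FG ⇒ X = (1/2, 0)
2. W is where the line through X parallel to FV meets line GC ⇒ W = (2/5, 1/10)
3. S is the intersection of line FC and line VX ⇒ S = (4/7, -1/7)
4. D lies on line SG with SD:DG = 1:(-4) ⇒ D = (16/21, -4/21)
5. A is the midpoint of GX ⇒ A = (1/4, 0)
2·[FXD] = 2/21, 2·[VAW] = 7/40
[FXD]:[VAW] = 2/21:7/40 = 80/147

[FXD]:[VAW] = 80/147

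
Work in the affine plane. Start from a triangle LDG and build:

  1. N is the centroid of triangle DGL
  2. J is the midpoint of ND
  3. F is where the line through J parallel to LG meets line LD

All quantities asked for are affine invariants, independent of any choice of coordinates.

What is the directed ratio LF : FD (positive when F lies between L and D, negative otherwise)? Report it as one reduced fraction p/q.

LF:FD = 2

Work in coordinates with L = (0, 0), D = (1, 0), G = (0, 1).
1. N is the centroid of triangle DGL ⇒ N = (1/3, 1/3)
2. J is the midpoint of ND ⇒ J = (2/3, 1/6)
3. F is where the line through J parallel to LG meets line LD ⇒ F = (2/3, 0)
F = L + t·(D−L) with t = 2/3, so LF:FD = t:(1−t) = 2/3:1/3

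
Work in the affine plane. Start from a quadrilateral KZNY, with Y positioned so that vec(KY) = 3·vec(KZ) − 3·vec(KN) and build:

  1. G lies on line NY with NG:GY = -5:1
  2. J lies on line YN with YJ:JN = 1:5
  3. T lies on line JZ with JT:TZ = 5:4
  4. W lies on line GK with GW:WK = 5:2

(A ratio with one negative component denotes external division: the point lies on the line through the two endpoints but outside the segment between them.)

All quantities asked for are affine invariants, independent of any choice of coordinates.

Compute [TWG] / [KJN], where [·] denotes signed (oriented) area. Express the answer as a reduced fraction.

[TWG]:[KJN] = 50/63

Set K = (0, 0), Z = (1, 0), N = (0, 1), Y = (3, -3); any affine frame gives the same invariant.
1. G lies on line NY with NG:GY = -5:1 ⇒ G = (15/4, -4)
2. J lies on line YN with YJ:JN = 1:5 ⇒ J = (5/2, -7/3)
3. T lies on line JZ with JT:TZ = 5:4 ⇒ T = (5/3, -28/27)
4. W lies on line GK with GW:WK = 5:2 ⇒ W = (15/14, -8/7)
2·[TWG] = 125/63, 2·[KJN] = 5/2
[TWG]:[KJN] = 125/63:5/2 = 50/63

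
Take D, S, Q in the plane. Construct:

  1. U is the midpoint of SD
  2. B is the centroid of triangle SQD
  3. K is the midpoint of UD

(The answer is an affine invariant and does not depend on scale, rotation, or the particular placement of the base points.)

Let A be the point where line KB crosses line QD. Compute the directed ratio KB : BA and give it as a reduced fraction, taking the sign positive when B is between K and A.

KB:BA = -1/4

Choose coordinates D = (0, 0), S = (1, 0), Q = (0, 1).
1. U is the midpoint of SD ⇒ U = (1/2, 0)
2. B is the centroid of triangle SQD ⇒ B = (1/3, 1/3)
3. K is the midpoint of UD ⇒ K = (1/4, 0)
line KB meets QD at A = (0, -1)
B = K + t·(A−K) with t = -1/3, so KB:BA = -1/3:4/3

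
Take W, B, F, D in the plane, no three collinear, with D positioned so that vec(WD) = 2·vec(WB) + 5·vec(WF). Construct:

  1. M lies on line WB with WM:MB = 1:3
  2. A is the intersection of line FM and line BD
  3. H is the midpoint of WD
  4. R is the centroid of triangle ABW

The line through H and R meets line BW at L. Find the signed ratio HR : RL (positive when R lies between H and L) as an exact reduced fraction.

Set W = (0, 0), B = (1, 0), F = (0, 1), D = (2, 5); any affine frame gives the same invariant.
1. M lies on line WB with WM:MB = 1:3 ⇒ M = (1/4, 0)
2. A is the intersection of line FM and line BD ⇒ A = (2/3, -5/3)
3. H is the midpoint of WD ⇒ H = (1, 5/2)
4. R is the centroid of triangle ABW ⇒ R = (5/9, -5/9)
line HR meets BW at L = (7/11, 0)
R = H + t·(L−H) with t = 11/9, so HR:RL = 11/9:-2/9

HR:RL = -11/2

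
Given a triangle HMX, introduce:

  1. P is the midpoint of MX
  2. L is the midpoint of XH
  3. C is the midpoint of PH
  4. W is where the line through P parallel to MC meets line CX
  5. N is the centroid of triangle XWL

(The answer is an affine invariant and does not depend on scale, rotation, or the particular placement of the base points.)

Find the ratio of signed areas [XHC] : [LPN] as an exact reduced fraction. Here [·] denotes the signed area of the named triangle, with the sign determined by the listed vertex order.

[XHC]:[LPN] = 12/5

Assign H = (0, 0), M = (1, 0), X = (0, 1) — the answer is frame-independent, so this choice is without loss of generality.
1. P is the midpoint of MX ⇒ P = (1/2, 1/2)
2. L is the midpoint of XH ⇒ L = (0, 1/2)
3. C is the midpoint of PH ⇒ C = (1/4, 1/4)
4. W is where the line through P parallel to MC meets line CX ⇒ W = (1/8, 5/8)
5. N is the centroid of triangle XWL ⇒ N = (1/24, 17/24)
2·[XHC] = 1/4, 2·[LPN] = 5/48
[XHC]:[LPN] = 1/4:5/48 = 12/5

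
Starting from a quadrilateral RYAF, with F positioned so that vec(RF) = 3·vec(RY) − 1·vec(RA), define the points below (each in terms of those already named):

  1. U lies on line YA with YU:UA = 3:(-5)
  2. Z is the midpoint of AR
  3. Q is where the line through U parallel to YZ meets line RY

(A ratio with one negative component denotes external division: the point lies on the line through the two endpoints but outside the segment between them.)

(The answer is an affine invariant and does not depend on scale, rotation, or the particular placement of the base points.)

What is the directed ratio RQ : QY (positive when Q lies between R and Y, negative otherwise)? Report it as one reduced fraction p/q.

RQ:QY = -1/3

Choose coordinates R = (0, 0), Y = (1, 0), A = (0, 1), F = (3, -1).
1. U lies on line YA with YU:UA = 3:(-5) ⇒ U = (5/2, -3/2)
2. Z is the midpoint of AR ⇒ Z = (0, 1/2)
3. Q is where the line through U parallel to YZ meets line RY ⇒ Q = (-1/2, 0)
Q = R + t·(Y−R) with t = -1/2, so RQ:QY = t:(1−t) = -1/2:3/2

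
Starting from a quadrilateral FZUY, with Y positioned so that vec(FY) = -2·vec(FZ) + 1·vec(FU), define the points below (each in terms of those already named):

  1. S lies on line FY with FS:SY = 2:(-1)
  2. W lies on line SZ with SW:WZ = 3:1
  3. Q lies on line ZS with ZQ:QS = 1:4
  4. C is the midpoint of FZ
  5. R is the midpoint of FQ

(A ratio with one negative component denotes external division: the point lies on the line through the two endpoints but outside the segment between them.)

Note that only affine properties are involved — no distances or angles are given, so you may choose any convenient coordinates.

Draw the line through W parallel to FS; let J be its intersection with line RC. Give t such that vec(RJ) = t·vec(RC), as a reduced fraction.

Work in coordinates with F = (0, 0), Z = (1, 0), U = (0, 1), Y = (-2, 1).
1. S lies on line FY with FS:SY = 2:(-1) ⇒ S = (-4, 2)
2. W lies on line SZ with SW:WZ = 3:1 ⇒ W = (-1/4, 1/2)
3. Q lies on line ZS with ZQ:QS = 1:4 ⇒ Q = (0, 2/5)
4. C is the midpoint of FZ ⇒ C = (1/2, 0)
5. R is the midpoint of FQ ⇒ R = (0, 1/5)
through W parallel to FS: direction (-4, 2); meets RC at J = (7/4, -1/2)
J = R + t·(C−R) with t = 7/2

t = 7/2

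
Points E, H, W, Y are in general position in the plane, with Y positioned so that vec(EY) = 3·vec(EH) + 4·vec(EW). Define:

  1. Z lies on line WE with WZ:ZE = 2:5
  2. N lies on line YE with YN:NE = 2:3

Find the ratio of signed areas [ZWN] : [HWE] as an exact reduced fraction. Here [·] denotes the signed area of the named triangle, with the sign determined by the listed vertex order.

[ZWN]:[HWE] = -18/35

Choose coordinates E = (0, 0), H = (1, 0), W = (0, 1), Y = (3, 4).
1. Z lies on line WE with WZ:ZE = 2:5 ⇒ Z = (0, 5/7)
2. N lies on line YE with YN:NE = 2:3 ⇒ N = (9/5, 12/5)
2·[ZWN] = -18/35, 2·[HWE] = 1
[ZWN]:[HWE] = -18/35:1 = -18/35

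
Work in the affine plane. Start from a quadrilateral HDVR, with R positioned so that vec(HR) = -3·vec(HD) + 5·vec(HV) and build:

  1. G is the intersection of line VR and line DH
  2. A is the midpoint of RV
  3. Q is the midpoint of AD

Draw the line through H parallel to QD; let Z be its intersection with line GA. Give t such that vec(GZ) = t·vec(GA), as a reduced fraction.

Set H = (0, 0), D = (1, 0), V = (0, 1), R = (-3, 5); any affine frame gives the same invariant.
1. G is the intersection of line VR and line DH ⇒ G = (3/4, 0)
2. A is the midpoint of RV ⇒ A = (-3/2, 3)
3. Q is the midpoint of AD ⇒ Q = (-1/4, 3/2)
through H parallel to QD: direction (5/4, -3/2); meets GA at Z = (15/2, -9)
Z = G + t·(A−G) with t = -3

t = -3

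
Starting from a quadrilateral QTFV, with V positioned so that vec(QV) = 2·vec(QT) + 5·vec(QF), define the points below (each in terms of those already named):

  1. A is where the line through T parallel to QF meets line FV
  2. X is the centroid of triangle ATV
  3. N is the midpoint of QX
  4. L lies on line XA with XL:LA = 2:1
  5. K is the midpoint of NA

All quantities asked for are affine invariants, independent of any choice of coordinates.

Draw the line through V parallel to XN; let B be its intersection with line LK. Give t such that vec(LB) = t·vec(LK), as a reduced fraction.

Choose coordinates Q = (0, 0), T = (1, 0), F = (0, 1), V = (2, 5).
1. A is where the line through T parallel to QF meets line FV ⇒ A = (1, 3)
2. X is the centroid of triangle ATV ⇒ X = (4/3, 8/3)
3. N is the midpoint of QX ⇒ N = (2/3, 4/3)
4. L lies on line XA with XL:LA = 2:1 ⇒ L = (10/9, 26/9)
5. K is the midpoint of NA ⇒ K = (5/6, 13/6)
through V parallel to XN: direction (-2/3, -4/3); meets LK at B = (5/3, 13/3)
B = L + t·(K−L) with t = -2

t = -2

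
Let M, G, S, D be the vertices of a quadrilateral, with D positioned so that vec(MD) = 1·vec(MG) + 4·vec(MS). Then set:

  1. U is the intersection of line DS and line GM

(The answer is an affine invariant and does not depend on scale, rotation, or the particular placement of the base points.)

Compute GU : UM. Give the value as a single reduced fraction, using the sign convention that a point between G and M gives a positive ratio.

GU:UM = -4

Choose coordinates M = (0, 0), G = (1, 0), S = (0, 1), D = (1, 4).
1. U is the intersection of line DS and line GM ⇒ U = (-1/3, 0)
U = G + t·(M−G) with t = 4/3, so GU:UM = t:(1−t) = 4/3:-1/3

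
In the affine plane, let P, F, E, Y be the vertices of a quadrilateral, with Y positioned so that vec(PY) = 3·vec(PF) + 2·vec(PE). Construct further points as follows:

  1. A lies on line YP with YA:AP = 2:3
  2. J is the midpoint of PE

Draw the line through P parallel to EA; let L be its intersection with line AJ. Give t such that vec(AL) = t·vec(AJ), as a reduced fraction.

Work in coordinates with P = (0, 0), F = (1, 0), E = (0, 1), Y = (3, 2).
1. A lies on line YP with YA:AP = 2:3 ⇒ A = (9/5, 6/5)
2. J is the midpoint of PE ⇒ J = (0, 1/2)
through P parallel to EA: direction (9/5, 1/5); meets AJ at L = (-9/5, -1/5)
L = A + t·(J−A) with t = 2

t = 2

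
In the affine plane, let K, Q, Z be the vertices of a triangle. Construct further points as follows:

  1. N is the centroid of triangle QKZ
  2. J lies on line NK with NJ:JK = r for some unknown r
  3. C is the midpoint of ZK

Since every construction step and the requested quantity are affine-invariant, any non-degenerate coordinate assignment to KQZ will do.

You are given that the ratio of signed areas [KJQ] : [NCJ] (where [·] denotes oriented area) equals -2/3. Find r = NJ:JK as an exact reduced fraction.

Choose coordinates K = (0, 0), Q = (1, 0), Z = (0, 1).
1. N is the centroid of triangle QKZ ⇒ N = (1/3, 1/3)
2. With NJ:JK = r, write λ = r/(r+1) so J = N + λ·(K−N); J is affine-linear in λ
3. C is the midpoint of ZK ⇒ C = (0, 1/2)
Every point depending on J is an affine combination of J and λ-independent points, so each such coordinate is linear in λ; the λ² term in each signed area is a multiple of (K−N)×(K−N) = 0, so 2·[KJQ] and 2·[NCJ] are each linear in λ. Evaluating at λ=0 and λ=1:
  2·[KJQ] = 1/3·λ − 1/3,   2·[NCJ] = 1/6·λ
So [KJQ]:[NCJ] = (1/3·λ − 1/3) / (1/6·λ). Setting this equal to -2/3:
  1/3·λ − 1/3 = -2/3·(1/6·λ)  ⇒  λ = 3/4
Then r = λ/(1−λ) = (3/4)/(1/4) = 3. Check: with r = 3, J = (1/12, 1/12) and [KJQ]:[NCJ] = -2/3 as required.

r = 3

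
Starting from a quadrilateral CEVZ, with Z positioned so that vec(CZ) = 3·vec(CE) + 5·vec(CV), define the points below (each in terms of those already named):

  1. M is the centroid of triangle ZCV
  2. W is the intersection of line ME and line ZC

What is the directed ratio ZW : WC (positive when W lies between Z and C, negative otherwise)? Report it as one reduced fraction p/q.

Assign C = (0, 0), E = (1, 0), V = (0, 1), Z = (3, 5) — the answer is frame-independent, so this choice is without loss of generality.
1. M is the centroid of triangle ZCV ⇒ M = (1, 2)
2. W is the intersection of line ME and line ZC ⇒ W = (1, 5/3)
W = Z + t·(C−Z) with t = 2/3, so ZW:WC = t:(1−t) = 2/3:1/3

ZW:WC = 2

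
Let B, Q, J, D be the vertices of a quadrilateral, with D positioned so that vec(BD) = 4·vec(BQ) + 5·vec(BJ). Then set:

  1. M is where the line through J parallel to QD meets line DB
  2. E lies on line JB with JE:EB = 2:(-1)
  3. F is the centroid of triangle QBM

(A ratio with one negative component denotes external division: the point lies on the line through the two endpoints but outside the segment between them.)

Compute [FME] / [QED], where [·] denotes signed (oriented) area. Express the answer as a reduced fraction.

[FME]:[QED] = -7/15

Assign B = (0, 0), Q = (1, 0), J = (0, 1), D = (4, 5) — the answer is frame-independent, so this choice is without loss of generality.
1. M is where the line through J parallel to QD meets line DB ⇒ M = (-12/5, -3)
2. E lies on line JB with JE:EB = 2:(-1) ⇒ E = (0, -1)
3. F is the centroid of triangle QBM ⇒ F = (-7/15, -1)
2·[FME] = 14/15, 2·[QED] = -2
[FME]:[QED] = 14/15:-2 = -7/15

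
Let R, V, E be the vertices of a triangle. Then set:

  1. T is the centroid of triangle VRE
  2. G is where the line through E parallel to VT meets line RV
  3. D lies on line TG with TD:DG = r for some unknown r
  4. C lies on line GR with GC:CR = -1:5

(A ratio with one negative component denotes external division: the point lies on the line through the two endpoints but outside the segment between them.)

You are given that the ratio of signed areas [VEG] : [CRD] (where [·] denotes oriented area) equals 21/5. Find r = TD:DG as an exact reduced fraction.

Set R = (0, 0), V = (1, 0), E = (0, 1); any affine frame gives the same invariant.
1. T is the centroid of triangle VRE ⇒ T = (1/3, 1/3)
2. G is where the line through E parallel to VT meets line RV ⇒ G = (2, 0)
3. With TD:DG = r, write λ = r/(r+1) so D = T + λ·(G−T); D is affine-linear in λ
4. C lies on line GR with GC:CR = -1:5 ⇒ C = (5/2, 0)
Every point depending on D is an affine combination of D and λ-independent points, so each such coordinate is linear in λ; the λ² term in each signed area is a multiple of (G−T)×(G−T) = 0, so 2·[VEG] and 2·[CRD] are each linear in λ. Evaluating at λ=0 and λ=1:
  2·[VEG] = -1,   2·[CRD] = 5/6·λ − 5/6
So [VEG]:[CRD] = (-1) / (5/6·λ − 5/6). Setting this equal to 21/5:
  -1 = 21/5·(5/6·λ − 5/6)  ⇒  λ = 5/7
Then r = λ/(1−λ) = (5/7)/(2/7) = 5/2. Check: with r = 5/2, D = (32/21, 2/21) and [VEG]:[CRD] = 21/5 as required.

r = 5/2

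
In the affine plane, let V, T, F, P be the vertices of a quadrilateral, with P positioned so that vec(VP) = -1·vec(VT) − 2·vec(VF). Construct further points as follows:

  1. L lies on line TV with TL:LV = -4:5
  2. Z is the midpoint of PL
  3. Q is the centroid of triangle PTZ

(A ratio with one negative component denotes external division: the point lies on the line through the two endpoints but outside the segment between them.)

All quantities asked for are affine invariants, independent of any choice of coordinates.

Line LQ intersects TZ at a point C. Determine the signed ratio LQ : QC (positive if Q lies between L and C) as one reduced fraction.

Assign V = (0, 0), T = (1, 0), F = (0, 1), P = (-1, -2) — the answer is frame-independent, so this choice is without loss of generality.
1. L lies on line TV with TL:LV = -4:5 ⇒ L = (5, 0)
2. Z is the midpoint of PL ⇒ Z = (2, -1)
3. Q is the centroid of triangle PTZ ⇒ Q = (2/3, -1)
line LQ meets TZ at C = (7/4, -3/4)
Q = L + t·(C−L) with t = 4/3, so LQ:QC = 4/3:-1/3

LQ:QC = -4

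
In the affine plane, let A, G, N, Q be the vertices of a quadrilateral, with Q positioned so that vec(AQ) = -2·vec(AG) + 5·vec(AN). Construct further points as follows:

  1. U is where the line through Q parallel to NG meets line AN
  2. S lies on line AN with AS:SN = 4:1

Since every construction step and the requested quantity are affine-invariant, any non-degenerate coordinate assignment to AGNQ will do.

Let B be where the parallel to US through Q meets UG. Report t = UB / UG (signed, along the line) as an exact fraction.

t = -2

Work in coordinates with A = (0, 0), G = (1, 0), N = (0, 1), Q = (-2, 5).
1. U is where the line through Q parallel to NG meets line AN ⇒ U = (0, 3)
2. S lies on line AN with AS:SN = 4:1 ⇒ S = (0, 4/5)
through Q parallel to US: direction (0, -11/5); meets UG at B = (-2, 9)
B = U + t·(G−U) with t = -2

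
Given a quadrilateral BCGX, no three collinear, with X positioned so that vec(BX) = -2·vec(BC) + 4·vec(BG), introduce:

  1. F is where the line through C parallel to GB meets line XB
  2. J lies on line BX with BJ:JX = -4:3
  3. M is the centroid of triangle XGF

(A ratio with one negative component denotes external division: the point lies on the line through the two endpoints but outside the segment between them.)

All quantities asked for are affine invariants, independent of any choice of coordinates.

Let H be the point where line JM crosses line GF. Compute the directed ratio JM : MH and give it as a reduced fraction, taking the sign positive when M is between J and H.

Set B = (0, 0), C = (1, 0), G = (0, 1), X = (-2, 4); any affine frame gives the same invariant.
1. F is where the line through C parallel to GB meets line XB ⇒ F = (1, -2)
2. J lies on line BX with BJ:JX = -4:3 ⇒ J = (-8, 16)
3. M is the centroid of triangle XGF ⇒ M = (-1/3, 1)
line JM meets GF at H = (5/8, -7/8)
M = J + t·(H−J) with t = 8/9, so JM:MH = 8/9:1/9

JM:MH = 8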